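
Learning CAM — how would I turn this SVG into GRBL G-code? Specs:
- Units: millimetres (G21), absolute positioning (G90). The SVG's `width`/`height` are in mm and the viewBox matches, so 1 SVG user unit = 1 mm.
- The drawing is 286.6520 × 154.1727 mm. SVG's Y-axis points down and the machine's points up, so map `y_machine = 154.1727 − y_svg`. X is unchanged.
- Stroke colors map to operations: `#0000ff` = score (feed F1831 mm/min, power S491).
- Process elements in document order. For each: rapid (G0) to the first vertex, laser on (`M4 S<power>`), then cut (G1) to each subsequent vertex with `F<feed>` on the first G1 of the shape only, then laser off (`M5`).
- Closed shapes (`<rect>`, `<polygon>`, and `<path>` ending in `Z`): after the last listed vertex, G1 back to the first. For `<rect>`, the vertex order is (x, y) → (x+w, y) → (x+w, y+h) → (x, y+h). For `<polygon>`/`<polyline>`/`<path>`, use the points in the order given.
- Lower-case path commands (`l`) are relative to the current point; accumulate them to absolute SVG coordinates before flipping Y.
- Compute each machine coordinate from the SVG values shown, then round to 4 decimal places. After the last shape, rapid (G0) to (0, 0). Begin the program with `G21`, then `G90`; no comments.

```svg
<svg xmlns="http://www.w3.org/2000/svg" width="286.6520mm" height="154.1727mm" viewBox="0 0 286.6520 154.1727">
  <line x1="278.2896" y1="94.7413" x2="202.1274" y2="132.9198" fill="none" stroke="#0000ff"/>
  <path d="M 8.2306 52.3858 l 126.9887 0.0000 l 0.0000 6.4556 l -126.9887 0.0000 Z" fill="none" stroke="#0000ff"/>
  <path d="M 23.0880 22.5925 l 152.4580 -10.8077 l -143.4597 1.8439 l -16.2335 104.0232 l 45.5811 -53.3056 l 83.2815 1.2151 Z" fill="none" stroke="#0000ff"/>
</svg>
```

Since the viewBox matches the mm dimensions, user units are millimetres directly. The only transform is the Y-flip y_m = 154.1727 − y_svg.

Shape 1 is a line segment drawn with `<line>`. Its stroke #0000ff means score at S491, F1831. After flipping Y the toolpath is (278.2896,59.4314) → (202.1274,21.2529).

Shape 2 is a rectangle drawn with `<path>`. Its stroke #0000ff means score at S491, F1831. After flipping Y the toolpath is (8.2306,101.7869) → (135.2193,101.7869) → (135.2193,95.3313) → (8.2306,95.3313) → (8.2306,101.7869), returning to the start.

Shape 3 is a closed polygon drawn with `<path>`. Its stroke #0000ff means score at S491, F1831. After flipping Y the toolpath is (23.0880,131.5802) → (175.5460,142.3879) → (32.0863,140.5440) → (15.8528,36.5208) → (61.4339,89.8264) → (144.7154,88.6113) → (23.0880,131.5802), returning to the start.

G21
G90
G0 X278.2896 Y59.4314
M4 S491
G1 X202.1274 Y21.2529 F1831
M5
G0 X8.2306 Y101.7869
M4 S491
G1 X135.2193 Y101.7869 F1831
G1 X135.2193 Y95.3313
G1 X8.2306 Y95.3313
G1 X8.2306 Y101.7869
M5
G0 X23.0880 Y131.5802
M4 S491
G1 X175.5460 Y142.3879 F1831
G1 X32.0863 Y140.5440
G1 X15.8528 Y36.5208
G1 X61.4339 Y89.8264
G1 X144.7154 Y88.6113
G1 X23.0880 Y131.5802
M5
G0 X0.0000 Y0.0000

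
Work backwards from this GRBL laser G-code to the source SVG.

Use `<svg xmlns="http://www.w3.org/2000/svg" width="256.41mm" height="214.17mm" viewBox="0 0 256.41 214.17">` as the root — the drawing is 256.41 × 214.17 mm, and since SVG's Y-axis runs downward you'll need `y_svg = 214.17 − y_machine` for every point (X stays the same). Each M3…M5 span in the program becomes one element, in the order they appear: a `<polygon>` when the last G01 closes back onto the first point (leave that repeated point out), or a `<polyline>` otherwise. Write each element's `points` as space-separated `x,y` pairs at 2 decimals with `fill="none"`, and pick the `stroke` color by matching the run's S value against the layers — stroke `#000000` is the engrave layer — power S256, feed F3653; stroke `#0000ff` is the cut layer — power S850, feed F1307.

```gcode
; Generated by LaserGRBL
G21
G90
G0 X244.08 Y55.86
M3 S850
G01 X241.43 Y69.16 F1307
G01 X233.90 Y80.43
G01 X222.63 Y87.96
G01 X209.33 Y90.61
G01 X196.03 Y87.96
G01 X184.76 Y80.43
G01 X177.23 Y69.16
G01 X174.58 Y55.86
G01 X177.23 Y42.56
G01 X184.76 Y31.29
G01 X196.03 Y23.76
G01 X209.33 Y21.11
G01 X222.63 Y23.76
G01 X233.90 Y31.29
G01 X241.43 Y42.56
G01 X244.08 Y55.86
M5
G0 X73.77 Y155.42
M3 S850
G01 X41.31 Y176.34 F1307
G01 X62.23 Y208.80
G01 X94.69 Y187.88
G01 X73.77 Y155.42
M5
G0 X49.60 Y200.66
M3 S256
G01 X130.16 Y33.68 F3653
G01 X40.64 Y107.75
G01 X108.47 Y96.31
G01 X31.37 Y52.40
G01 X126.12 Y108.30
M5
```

<svg xmlns="http://www.w3.org/2000/svg" width="256.41mm" height="214.17mm" viewBox="0 0 256.41 214.17">
  <polygon points="244.08,158.31 241.43,145.01 233.90,133.74 222.63,126.21 209.33,123.56 196.03,126.21 184.76,133.74 177.23,145.01 174.58,158.31 177.23,171.61 184.76,182.88 196.03,190.41 209.33,193.06 222.63,190.41 233.90,182.88 241.43,171.61" fill="none" stroke="#0000ff"/>
  <polygon points="73.77,58.75 41.31,37.83 62.23,5.37 94.69,26.29" fill="none" stroke="#0000ff"/>
  <polyline points="49.60,13.51 130.16,180.49 40.64,106.42 108.47,117.86 31.37,161.77 126.12,105.87" fill="none" stroke="#000000"/>
</svg>

Machine Y-up, SVG Y-down with viewBox height 214.17, so y_svg = 214.17 − y_machine; X carries over.

Run 1: S850 ⇒ cut layer `#0000ff`. The run returns to its start, so emit a `<polygon>` with points (Y-flipped): 244.08,158.31 241.43,145.01 233.90,133.74 222.63,126.21 209.33,123.56 196.03,126.21 184.76,133.74 177.23,145.01 174.58,158.31 177.23,171.61 184.76,182.88 196.03,190.41 209.33,193.06 222.63,190.41 233.90,182.88 241.43,171.61.

Run 2: power S850 maps to stroke `#0000ff` (cut). The run returns to its start, so emit a `<polygon>` with points (Y-flipped): 73.77,58.75 41.31,37.83 62.23,5.37 94.69,26.29.

Run 3: the run's S256 means `#000000` (engrave). The run is open, so emit a `<polyline>` with points (Y-flipped): 49.60,13.51 130.16,180.49 40.64,106.42 108.47,117.86 31.37,161.77 126.12,105.87.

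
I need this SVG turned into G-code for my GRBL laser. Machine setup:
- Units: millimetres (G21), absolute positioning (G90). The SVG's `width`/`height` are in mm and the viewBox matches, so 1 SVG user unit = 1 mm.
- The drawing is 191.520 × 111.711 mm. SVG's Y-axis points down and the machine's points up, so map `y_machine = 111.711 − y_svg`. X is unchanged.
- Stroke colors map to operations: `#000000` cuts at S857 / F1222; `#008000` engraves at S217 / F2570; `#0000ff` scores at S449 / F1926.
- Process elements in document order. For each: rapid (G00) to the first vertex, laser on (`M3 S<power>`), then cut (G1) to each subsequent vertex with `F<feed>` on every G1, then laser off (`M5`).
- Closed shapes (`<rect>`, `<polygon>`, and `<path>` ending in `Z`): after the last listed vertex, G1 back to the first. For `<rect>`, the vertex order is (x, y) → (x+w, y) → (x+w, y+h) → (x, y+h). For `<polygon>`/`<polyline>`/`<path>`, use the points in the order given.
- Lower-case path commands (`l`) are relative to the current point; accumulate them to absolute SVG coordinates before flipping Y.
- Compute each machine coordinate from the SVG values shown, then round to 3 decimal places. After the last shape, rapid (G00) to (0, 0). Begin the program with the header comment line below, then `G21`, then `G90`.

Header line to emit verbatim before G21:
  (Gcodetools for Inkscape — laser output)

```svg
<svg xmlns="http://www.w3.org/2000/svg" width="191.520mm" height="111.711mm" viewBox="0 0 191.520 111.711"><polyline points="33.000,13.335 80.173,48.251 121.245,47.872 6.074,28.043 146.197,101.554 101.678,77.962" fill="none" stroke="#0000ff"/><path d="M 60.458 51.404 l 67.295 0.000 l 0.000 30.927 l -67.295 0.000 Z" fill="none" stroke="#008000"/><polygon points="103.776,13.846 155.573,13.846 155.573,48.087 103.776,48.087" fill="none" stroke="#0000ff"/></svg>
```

1 u = 1 mm; y_m = 111.711 − y.

[1] `<polyline>` open polyline, #0000ff→score S449 F1926: (33.000,98.376) → (80.173,63.460) → (121.245,63.839) → (6.074,83.668) → (146.197,10.157) → (101.678,33.749)

[2] `<path>` rectangle, #008000→engrave S217 F2570: (60.458,60.307) → (127.753,60.307) → (127.753,29.380) → (60.458,29.380) → (60.458,60.307) (closed)

[3] `<polygon>` rectangle, #0000ff→score S449 F1926: (103.776,97.865) → (155.573,97.865) → (155.573,63.624) → (103.776,63.624) → (103.776,97.865) (closed)

(Gcodetools for Inkscape — laser output)
G21
G90
G00 X33.000 Y98.376
M3 S449
G1 X80.173 Y63.460 F1926
G1 X121.245 Y63.839 F1926
G1 X6.074 Y83.668 F1926
G1 X146.197 Y10.157 F1926
G1 X101.678 Y33.749 F1926
M5
G00 X60.458 Y60.307
M3 S217
G1 X127.753 Y60.307 F2570
G1 X127.753 Y29.380 F2570
G1 X60.458 Y29.380 F2570
G1 X60.458 Y60.307 F2570
M5
G00 X103.776 Y97.865
M3 S449
G1 X155.573 Y97.865 F1926
G1 X155.573 Y63.624 F1926
G1 X103.776 Y63.624 F1926
G1 X103.776 Y97.865 F1926
M5
G00 X0.000 Y0.000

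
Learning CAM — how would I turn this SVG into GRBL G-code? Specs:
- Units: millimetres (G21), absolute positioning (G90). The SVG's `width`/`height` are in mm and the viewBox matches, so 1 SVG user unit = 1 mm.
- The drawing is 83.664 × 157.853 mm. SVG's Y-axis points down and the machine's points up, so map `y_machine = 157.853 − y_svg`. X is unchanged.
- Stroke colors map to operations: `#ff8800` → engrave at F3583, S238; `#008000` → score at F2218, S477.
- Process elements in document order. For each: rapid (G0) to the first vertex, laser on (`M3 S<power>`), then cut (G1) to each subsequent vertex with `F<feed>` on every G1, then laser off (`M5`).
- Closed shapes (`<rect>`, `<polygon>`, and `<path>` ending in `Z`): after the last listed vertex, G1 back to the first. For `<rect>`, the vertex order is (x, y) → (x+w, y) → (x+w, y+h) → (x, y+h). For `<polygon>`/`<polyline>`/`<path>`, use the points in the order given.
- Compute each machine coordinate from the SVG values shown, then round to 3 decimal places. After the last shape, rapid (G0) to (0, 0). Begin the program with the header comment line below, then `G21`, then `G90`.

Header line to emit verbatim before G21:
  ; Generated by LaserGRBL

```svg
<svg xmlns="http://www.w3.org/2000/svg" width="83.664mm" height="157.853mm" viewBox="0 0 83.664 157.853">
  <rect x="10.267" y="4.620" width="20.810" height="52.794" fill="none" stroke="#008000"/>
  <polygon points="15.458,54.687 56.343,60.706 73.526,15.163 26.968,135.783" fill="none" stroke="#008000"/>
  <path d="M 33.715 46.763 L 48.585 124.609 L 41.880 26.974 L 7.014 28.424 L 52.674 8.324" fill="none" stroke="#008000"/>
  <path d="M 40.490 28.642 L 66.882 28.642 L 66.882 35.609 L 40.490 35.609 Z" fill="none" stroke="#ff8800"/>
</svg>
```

; Generated by LaserGRBL
G21
G90
G0 X10.267 Y153.233
M3 S477
G1 X31.077 Y153.233 F2218
G1 X31.077 Y100.439 F2218
G1 X10.267 Y100.439 F2218
G1 X10.267 Y153.233 F2218
M5
G0 X15.458 Y103.166
M3 S477
G1 X56.343 Y97.147 F2218
G1 X73.526 Y142.690 F2218
G1 X26.968 Y22.070 F2218
G1 X15.458 Y103.166 F2218
M5
G0 X33.715 Y111.090
M3 S477
G1 X48.585 Y33.244 F2218
G1 X41.880 Y130.879 F2218
G1 X7.014 Y129.429 F2218
G1 X52.674 Y149.529 F2218
M5
G0 X40.490 Y129.211
M3 S238
G1 X66.882 Y129.211 F3583
G1 X66.882 Y122.244 F3583
G1 X40.490 Y122.244 F3583
G1 X40.490 Y129.211 F3583
M5
G0 X0.000 Y0.000

1 u = 1 mm; y_m = 157.853 − y.

[1] `<rect>` rectangle, #008000→score S477 F2218: (10.267,153.233) → (31.077,153.233) → (31.077,100.439) → (10.267,100.439) → (10.267,153.233) (closed)

[2] `<polygon>` closed polygon, #008000→score S477 F2218: (15.458,103.166) → (56.343,97.147) → (73.526,142.690) → (26.968,22.070) → (15.458,103.166) (closed)

[3] `<path>` open polyline, #008000→score S477 F2218: (33.715,111.090) → (48.585,33.244) → (41.880,130.879) → (7.014,129.429) → (52.674,149.529)

[4] `<path>` rectangle, #ff8800→engrave S238 F3583: (40.490,129.211) → (66.882,129.211) → (66.882,122.244) → (40.490,122.244) → (40.490,129.211) (closed)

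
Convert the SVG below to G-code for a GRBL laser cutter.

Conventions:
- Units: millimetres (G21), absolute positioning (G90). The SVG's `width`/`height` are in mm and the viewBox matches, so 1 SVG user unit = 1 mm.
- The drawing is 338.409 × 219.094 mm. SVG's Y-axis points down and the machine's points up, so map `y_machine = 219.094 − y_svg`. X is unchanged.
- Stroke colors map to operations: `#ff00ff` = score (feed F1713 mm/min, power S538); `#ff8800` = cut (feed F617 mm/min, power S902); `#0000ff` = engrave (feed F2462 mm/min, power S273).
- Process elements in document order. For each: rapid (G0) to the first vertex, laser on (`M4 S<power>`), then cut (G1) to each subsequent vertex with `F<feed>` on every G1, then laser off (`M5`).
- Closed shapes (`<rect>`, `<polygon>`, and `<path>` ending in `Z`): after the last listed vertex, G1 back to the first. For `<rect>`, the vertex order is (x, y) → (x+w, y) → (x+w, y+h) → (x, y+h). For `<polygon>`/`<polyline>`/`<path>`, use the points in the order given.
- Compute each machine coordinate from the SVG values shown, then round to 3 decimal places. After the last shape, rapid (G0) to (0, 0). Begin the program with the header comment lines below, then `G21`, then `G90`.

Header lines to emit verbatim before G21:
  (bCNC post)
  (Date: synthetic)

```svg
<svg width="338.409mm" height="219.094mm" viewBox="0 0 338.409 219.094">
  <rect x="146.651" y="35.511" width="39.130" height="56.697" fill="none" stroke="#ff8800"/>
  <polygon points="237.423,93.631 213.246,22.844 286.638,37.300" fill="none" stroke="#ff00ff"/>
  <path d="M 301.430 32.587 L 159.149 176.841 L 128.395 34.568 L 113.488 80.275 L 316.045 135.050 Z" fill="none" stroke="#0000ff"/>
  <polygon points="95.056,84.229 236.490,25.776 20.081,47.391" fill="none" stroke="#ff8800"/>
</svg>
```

(bCNC post)
(Date: synthetic)
G21
G90
G0 X146.651 Y183.583
M4 S902
G1 X185.781 Y183.583 F617
G1 X185.781 Y126.886 F617
G1 X146.651 Y126.886 F617
G1 X146.651 Y183.583 F617
M5
G0 X237.423 Y125.463
M4 S538
G1 X213.246 Y196.250 F1713
G1 X286.638 Y181.794 F1713
G1 X237.423 Y125.463 F1713
M5
G0 X301.430 Y186.507
M4 S273
G1 X159.149 Y42.253 F2462
G1 X128.395 Y184.526 F2462
G1 X113.488 Y138.819 F2462
G1 X316.045 Y84.044 F2462
G1 X301.430 Y186.507 F2462
M5
G0 X95.056 Y134.865
M4 S902
G1 X236.490 Y193.318 F617
G1 X20.081 Y171.703 F617
G1 X95.056 Y134.865 F617
M5
G0 X0.000 Y0.000

Since the viewBox matches the mm dimensions, user units are millimetres directly. The only transform is the Y-flip y_m = 219.094 − y_svg.

Shape 1 is a rectangle drawn with `<rect>`. Its stroke #ff8800 means cut at S902, F617. After flipping Y the toolpath is (146.651,183.583) → (185.781,183.583) → (185.781,126.886) → (146.651,126.886) → (146.651,183.583), returning to the start.

Shape 2 is a regular polygon drawn with `<polygon>`. Its stroke #ff00ff means score at S538, F1713. After flipping Y the toolpath is (237.423,125.463) → (213.246,196.250) → (286.638,181.794) → (237.423,125.463), returning to the start.

Shape 3 is a closed polygon drawn with `<path>`. Its stroke #0000ff means engrave at S273, F2462. After flipping Y the toolpath is (301.430,186.507) → (159.149,42.253) → (128.395,184.526) → (113.488,138.819) → (316.045,84.044) → (301.430,186.507), returning to the start.

Shape 4 is a closed polygon drawn with `<polygon>`. Its stroke #ff8800 means cut at S902, F617. After flipping Y the toolpath is (95.056,134.865) → (236.490,193.318) → (20.081,171.703) → (95.056,134.865), returning to the start.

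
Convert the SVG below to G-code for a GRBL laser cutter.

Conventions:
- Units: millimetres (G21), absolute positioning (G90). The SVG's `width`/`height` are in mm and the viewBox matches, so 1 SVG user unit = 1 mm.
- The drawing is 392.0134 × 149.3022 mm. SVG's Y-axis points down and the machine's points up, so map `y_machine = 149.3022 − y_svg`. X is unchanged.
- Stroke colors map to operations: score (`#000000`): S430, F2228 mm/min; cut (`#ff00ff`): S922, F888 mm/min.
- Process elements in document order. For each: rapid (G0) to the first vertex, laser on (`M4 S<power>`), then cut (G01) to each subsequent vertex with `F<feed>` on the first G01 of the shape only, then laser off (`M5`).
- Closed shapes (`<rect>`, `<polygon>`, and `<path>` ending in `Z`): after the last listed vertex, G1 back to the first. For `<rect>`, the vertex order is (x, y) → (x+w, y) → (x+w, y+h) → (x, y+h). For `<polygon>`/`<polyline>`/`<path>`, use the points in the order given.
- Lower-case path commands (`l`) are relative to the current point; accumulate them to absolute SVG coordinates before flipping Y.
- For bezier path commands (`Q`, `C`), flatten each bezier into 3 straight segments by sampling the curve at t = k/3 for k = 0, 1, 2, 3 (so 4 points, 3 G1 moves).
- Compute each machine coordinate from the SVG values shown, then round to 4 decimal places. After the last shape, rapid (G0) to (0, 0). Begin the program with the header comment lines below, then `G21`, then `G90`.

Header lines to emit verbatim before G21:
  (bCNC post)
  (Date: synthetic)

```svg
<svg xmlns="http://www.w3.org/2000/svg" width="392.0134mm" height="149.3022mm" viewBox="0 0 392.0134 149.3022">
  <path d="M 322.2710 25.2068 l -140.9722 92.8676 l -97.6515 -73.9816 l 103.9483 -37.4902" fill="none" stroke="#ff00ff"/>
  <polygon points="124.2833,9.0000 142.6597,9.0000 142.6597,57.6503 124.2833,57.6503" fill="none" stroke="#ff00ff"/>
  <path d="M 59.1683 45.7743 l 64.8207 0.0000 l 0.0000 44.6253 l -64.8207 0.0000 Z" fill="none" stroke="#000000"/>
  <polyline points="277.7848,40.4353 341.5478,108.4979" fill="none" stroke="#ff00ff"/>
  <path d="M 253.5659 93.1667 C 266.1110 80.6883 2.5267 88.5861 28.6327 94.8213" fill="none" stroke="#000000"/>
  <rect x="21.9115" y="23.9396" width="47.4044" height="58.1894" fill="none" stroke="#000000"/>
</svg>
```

viewBox `0 0 392.0134 149.3022` with mm width/height → 1 unit = 1 mm. Flip: y_m = 149.3022 − y_svg.

**Shape 1** — `<path>` open polyline, stroke `#ff00ff` → cut (S922, F888). Machine vertices: (322.2710,124.0954) → (181.2988,31.2278) → (83.6473,105.2094) → (187.5956,142.6996). Open path.

**Shape 2** — `<polygon>` rectangle, stroke `#ff00ff` → cut (S922, F888). Machine vertices: (124.2833,140.3022) → (142.6597,140.3022) → (142.6597,91.6519) → (124.2833,91.6519) → (124.2833,140.3022). Closed: final G1 returns to the first vertex.

**Shape 3** — `<path>` rectangle, stroke `#000000` → score (S430, F2228). Machine vertices: (59.1683,103.5279) → (123.9890,103.5279) → (123.9890,58.9026) → (59.1683,58.9026) → (59.1683,103.5279). Closed: final G1 returns to the first vertex.

**Shape 4** — `<polyline>` line segment, stroke `#ff00ff` → cut (S922, F888). Machine vertices: (277.7848,108.8669) → (341.5478,40.8043). Open path.

**Shape 5** — `<path>` cubic bezier, stroke `#000000` → score (S430, F2228). Control points (SVG): P0=(253.5659,93.1667), P1=(266.1110,80.6883), P2=(2.5267,88.5861), P3=(28.6327,94.8213); sampled at t=k/3. Machine vertices: (253.5659,56.1355) → (195.0242,62.6381) → (78.1338,60.4540) → (28.6327,54.4809). Open path.

**Shape 6** — `<rect>` rectangle, stroke `#000000` → score (S430, F2228). Machine vertices: (21.9115,125.3626) → (69.3159,125.3626) → (69.3159,67.1732) → (21.9115,67.1732) → (21.9115,125.3626). Closed: final G1 returns to the first vertex.

(bCNC post)
(Date: synthetic)
G21
G90
G0 X322.2710 Y124.0954
M4 S922
G01 X181.2988 Y31.2278 F888
G01 X83.6473 Y105.2094
G01 X187.5956 Y142.6996
M5
G0 X124.2833 Y140.3022
M4 S922
G01 X142.6597 Y140.3022 F888
G01 X142.6597 Y91.6519
G01 X124.2833 Y91.6519
G01 X124.2833 Y140.3022
M5
G0 X59.1683 Y103.5279
M4 S430
G01 X123.9890 Y103.5279 F2228
G01 X123.9890 Y58.9026
G01 X59.1683 Y58.9026
G01 X59.1683 Y103.5279
M5
G0 X277.7848 Y108.8669
M4 S922
G01 X341.5478 Y40.8043 F888
M5
G0 X253.5659 Y56.1355
M4 S430
G01 X195.0242 Y62.6381 F2228
G01 X78.1338 Y60.4540
G01 X28.6327 Y54.4809
M5
G0 X21.9115 Y125.3626
M4 S430
G01 X69.3159 Y125.3626 F2228
G01 X69.3159 Y67.1732
G01 X21.9115 Y67.1732
G01 X21.9115 Y125.3626
M5
G0 X0.0000 Y0.0000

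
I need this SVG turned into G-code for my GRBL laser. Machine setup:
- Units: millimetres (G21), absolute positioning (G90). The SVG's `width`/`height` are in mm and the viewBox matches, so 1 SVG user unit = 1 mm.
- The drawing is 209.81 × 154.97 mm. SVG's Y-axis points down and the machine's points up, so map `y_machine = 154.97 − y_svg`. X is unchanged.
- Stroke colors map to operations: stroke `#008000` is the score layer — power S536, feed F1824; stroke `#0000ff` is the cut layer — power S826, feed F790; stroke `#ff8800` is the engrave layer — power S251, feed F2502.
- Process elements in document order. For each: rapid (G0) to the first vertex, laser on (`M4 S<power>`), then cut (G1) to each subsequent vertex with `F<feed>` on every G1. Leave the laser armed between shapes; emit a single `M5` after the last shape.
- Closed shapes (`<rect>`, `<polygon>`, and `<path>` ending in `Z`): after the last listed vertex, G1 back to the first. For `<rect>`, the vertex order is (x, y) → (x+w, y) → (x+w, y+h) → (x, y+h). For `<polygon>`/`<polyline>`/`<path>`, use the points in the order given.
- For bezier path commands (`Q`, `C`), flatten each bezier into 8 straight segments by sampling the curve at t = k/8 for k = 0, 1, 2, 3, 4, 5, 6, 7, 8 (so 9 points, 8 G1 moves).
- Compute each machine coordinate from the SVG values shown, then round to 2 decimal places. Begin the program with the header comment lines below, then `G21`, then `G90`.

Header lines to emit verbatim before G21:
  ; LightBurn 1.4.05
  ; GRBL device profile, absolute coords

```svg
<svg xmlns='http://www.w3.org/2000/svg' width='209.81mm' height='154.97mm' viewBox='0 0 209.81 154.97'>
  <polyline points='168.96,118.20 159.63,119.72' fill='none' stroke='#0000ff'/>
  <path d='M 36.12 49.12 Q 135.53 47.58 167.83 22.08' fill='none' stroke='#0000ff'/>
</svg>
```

; LightBurn 1.4.05
; GRBL device profile, absolute coords
G21
G90
G0 X168.96 Y36.77
M4 S826
G1 X159.63 Y35.25 F790
G0 X36.12 Y105.85
M4 S826
G1 X59.92 Y106.61 F790
G1 X81.63 Y108.12 F790
G1 X101.24 Y110.37 F790
G1 X118.75 Y113.38 F790
G1 X134.17 Y117.13 F790
G1 X147.49 Y121.64 F790
G1 X158.71 Y126.89 F790
G1 X167.83 Y132.89 F790
M5

Since the viewBox matches the mm dimensions, user units are millimetres directly. The only transform is the Y-flip y_m = 154.97 − y_svg.

Shape 1 is a line segment drawn with `<polyline>`. Its stroke #0000ff means cut at S826, F790. After flipping Y the toolpath is (168.96,36.77) → (159.63,35.25).

Shape 2 is a quadratic bezier drawn with `<path>`. Its stroke #0000ff means cut at S826, F790. After flipping Y the toolpath is (36.12,105.85) → (59.92,106.61) → (81.63,108.12) → (101.24,110.37) → (118.75,113.38) → (134.17,117.13) → (147.49,121.64) → (158.71,126.89) → (167.83,132.89).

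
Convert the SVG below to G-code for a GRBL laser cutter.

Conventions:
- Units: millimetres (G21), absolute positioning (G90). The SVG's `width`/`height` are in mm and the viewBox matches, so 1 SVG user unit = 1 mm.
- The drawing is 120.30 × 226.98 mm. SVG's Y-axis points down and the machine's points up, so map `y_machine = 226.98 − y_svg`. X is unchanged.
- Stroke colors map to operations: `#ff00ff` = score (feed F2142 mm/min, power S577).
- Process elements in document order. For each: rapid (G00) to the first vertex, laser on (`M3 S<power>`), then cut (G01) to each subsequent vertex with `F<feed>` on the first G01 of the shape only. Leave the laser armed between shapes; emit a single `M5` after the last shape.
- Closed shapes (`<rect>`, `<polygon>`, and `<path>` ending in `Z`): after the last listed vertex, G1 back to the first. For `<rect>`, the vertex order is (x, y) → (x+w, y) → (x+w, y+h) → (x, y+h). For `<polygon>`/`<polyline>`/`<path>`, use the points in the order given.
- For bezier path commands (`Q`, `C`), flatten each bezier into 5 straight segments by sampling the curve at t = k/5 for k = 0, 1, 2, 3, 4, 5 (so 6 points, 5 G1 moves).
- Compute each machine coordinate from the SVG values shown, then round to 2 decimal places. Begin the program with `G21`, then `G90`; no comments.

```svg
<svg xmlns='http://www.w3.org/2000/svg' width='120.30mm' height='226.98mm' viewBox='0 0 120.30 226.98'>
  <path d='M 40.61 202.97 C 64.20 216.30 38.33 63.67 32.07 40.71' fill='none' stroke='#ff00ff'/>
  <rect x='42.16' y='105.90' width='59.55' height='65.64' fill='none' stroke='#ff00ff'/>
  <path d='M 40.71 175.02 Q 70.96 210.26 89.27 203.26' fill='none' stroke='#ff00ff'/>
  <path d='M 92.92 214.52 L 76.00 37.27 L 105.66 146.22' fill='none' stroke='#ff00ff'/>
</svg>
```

G21
G90
G00 X40.61 Y24.01
M3 S577
G01 X49.38 Y33.56 F2142
G01 X49.60 Y68.75
G01 X44.57 Y115.40
G01 X37.63 Y159.30
G01 X32.07 Y186.27
G00 X42.16 Y121.08
M3 S577
G01 X101.71 Y121.08 F2142
G01 X101.71 Y55.44
G01 X42.16 Y55.44
G01 X42.16 Y121.08
G00 X40.71 Y51.96
M3 S577
G01 X52.33 Y39.55 F2142
G01 X63.00 Y30.53
G01 X72.71 Y24.88
G01 X81.47 Y22.61
G01 X89.27 Y23.72
G00 X92.92 Y12.46
M3 S577
G01 X76.00 Y189.71 F2142
G01 X105.66 Y80.76
M5

viewBox `0 0 120.30 226.98` with mm width/height → 1 unit = 1 mm. Flip: y_m = 226.98 − y_svg.

**Shape 1** — `<path>` cubic bezier, stroke `#ff00ff` → score (S577, F2142). Control points (SVG): P0=(40.61,202.97), P1=(64.20,216.30), P2=(38.33,63.67), P3=(32.07,40.71); sampled at t=k/5. Machine vertices: (40.61,24.01) → (49.38,33.56) → (49.60,68.75) → (44.57,115.40) → (37.63,159.30) → (32.07,186.27). Open path.

**Shape 2** — `<rect>` rectangle, stroke `#ff00ff` → score (S577, F2142). Machine vertices: (42.16,121.08) → (101.71,121.08) → (101.71,55.44) → (42.16,55.44) → (42.16,121.08). Closed: final G1 returns to the first vertex.

**Shape 3** — `<path>` quadratic bezier, stroke `#ff00ff` → score (S577, F2142). Control points (SVG): P0=(40.71,175.02), P1=(70.96,210.26), P2=(89.27,203.26); sampled at t=k/5. Machine vertices: (40.71,51.96) → (52.33,39.55) → (63.00,30.53) → (72.71,24.88) → (81.47,22.61) → (89.27,23.72). Open path.

**Shape 4** — `<path>` open polyline, stroke `#ff00ff` → score (S577, F2142). Machine vertices: (92.92,12.46) → (76.00,189.71) → (105.66,80.76). Open path.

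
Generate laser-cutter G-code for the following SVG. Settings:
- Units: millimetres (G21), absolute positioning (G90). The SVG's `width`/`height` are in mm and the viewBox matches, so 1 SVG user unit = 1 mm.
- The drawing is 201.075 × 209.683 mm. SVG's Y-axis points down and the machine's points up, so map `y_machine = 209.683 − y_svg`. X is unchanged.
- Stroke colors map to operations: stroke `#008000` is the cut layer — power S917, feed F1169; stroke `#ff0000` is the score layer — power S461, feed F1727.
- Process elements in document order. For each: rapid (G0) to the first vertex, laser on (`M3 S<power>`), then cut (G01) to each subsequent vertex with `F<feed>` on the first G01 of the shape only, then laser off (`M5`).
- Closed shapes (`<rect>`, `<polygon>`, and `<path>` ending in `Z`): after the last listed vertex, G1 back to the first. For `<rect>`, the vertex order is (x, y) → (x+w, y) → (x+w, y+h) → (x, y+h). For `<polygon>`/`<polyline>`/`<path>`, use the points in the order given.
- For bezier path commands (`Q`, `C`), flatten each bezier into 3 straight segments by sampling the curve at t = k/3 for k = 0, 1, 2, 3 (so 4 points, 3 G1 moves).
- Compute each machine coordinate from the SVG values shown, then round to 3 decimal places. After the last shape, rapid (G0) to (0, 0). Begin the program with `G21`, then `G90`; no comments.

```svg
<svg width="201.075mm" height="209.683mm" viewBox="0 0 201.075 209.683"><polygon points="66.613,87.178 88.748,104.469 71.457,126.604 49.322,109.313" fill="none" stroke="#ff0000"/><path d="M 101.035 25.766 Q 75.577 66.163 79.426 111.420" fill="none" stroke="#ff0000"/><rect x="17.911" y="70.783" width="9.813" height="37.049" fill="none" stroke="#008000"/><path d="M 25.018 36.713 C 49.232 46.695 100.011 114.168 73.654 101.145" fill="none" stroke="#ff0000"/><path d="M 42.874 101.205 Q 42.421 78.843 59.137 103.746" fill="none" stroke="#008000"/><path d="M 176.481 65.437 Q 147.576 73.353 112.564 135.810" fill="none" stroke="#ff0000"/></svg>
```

G21
G90
G0 X66.613 Y122.505
M3 S461
G01 X88.748 Y105.214 F1727
G01 X71.457 Y83.079
G01 X49.322 Y100.370
G01 X66.613 Y122.505
M5
G0 X101.035 Y183.917
M3 S461
G01 X87.319 Y156.446 F1727
G01 X80.116 Y127.894
G01 X79.426 Y98.263
M5
G0 X17.911 Y138.900
M3 S917
G01 X27.724 Y138.900 F1169
G01 X27.724 Y101.851
G01 X17.911 Y101.851
G01 X17.911 Y138.900
M5
G0 X25.018 Y172.970
M3 S461
G01 X54.246 Y148.935 F1727
G01 X78.140 Y117.236
G01 X73.654 Y108.538
M5
G0 X42.874 Y108.478
M3 S917
G01 X44.480 Y118.134 F1169
G01 X49.901 Y117.287
G01 X59.137 Y105.937
M5
G0 X176.481 Y144.246
M3 S461
G01 X156.532 Y132.909 F1727
G01 X135.227 Y109.451
G01 X112.564 Y73.873
M5
G0 X0.000 Y0.000

Since the viewBox matches the mm dimensions, user units are millimetres directly. The only transform is the Y-flip y_m = 209.683 − y_svg.

Shape 1 is a regular polygon drawn with `<polygon>`. Its stroke #ff0000 means score at S461, F1727. After flipping Y the toolpath is (66.613,122.505) → (88.748,105.214) → (71.457,83.079) → (49.322,100.370) → (66.613,122.505), returning to the start.

Shape 2 is a quadratic bezier drawn with `<path>`. Its stroke #ff0000 means score at S461, F1727. After flipping Y the toolpath is (101.035,183.917) → (87.319,156.446) → (80.116,127.894) → (79.426,98.263).

Shape 3 is a rectangle drawn with `<rect>`. Its stroke #008000 means cut at S917, F1169. After flipping Y the toolpath is (17.911,138.900) → (27.724,138.900) → (27.724,101.851) → (17.911,101.851) → (17.911,138.900), returning to the start.

Shape 4 is a cubic bezier drawn with `<path>`. Its stroke #ff0000 means score at S461, F1727. After flipping Y the toolpath is (25.018,172.970) → (54.246,148.935) → (78.140,117.236) → (73.654,108.538).

Shape 5 is a quadratic bezier drawn with `<path>`. Its stroke #008000 means cut at S917, F1169. After flipping Y the toolpath is (42.874,108.478) → (44.480,118.134) → (49.901,117.287) → (59.137,105.937).

Shape 6 is a quadratic bezier drawn with `<path>`. Its stroke #ff0000 means score at S461, F1727. After flipping Y the toolpath is (176.481,144.246) → (156.532,132.909) → (135.227,109.451) → (112.564,73.873).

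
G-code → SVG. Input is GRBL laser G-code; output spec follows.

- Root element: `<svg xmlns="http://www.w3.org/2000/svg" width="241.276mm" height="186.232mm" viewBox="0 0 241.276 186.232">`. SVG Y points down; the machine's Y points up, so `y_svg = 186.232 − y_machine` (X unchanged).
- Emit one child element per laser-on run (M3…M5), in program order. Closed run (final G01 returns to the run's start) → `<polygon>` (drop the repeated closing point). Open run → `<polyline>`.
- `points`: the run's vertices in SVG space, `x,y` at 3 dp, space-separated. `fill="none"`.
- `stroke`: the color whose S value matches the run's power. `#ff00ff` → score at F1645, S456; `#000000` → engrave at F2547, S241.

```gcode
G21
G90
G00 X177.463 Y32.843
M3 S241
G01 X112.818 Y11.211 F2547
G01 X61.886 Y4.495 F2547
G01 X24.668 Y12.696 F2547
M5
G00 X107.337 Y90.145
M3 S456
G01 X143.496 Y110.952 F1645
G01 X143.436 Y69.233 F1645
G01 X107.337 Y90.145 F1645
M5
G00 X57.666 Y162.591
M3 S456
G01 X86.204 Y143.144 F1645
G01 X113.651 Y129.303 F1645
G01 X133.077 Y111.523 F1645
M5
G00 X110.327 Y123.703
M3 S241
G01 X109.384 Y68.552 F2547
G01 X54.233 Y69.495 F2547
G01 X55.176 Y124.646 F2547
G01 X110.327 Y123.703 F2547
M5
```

y_svg = 186.232 − y_m.

[1] S241→`#000000` (engrave); open run; points: 177.463,153.389 112.818,175.021 61.886,181.737 24.668,173.536

[2] S456→`#ff00ff` (score); closed run; points: 107.337,96.087 143.496,75.280 143.436,116.999

[3] S456→`#ff00ff` (score); open run; points: 57.666,23.641 86.204,43.088 113.651,56.929 133.077,74.709

[4] S241→`#000000` (engrave); closed run; points: 110.327,62.529 109.384,117.680 54.233,116.737 55.176,61.586

<svg xmlns="http://www.w3.org/2000/svg" width="241.276mm" height="186.232mm" viewBox="0 0 241.276 186.232">
  <polyline points="177.463,153.389 112.818,175.021 61.886,181.737 24.668,173.536" fill="none" stroke="#000000"/>
  <polygon points="107.337,96.087 143.496,75.280 143.436,116.999" fill="none" stroke="#ff00ff"/>
  <polyline points="57.666,23.641 86.204,43.088 113.651,56.929 133.077,74.709" fill="none" stroke="#ff00ff"/>
  <polygon points="110.327,62.529 109.384,117.680 54.233,116.737 55.176,61.586" fill="none" stroke="#000000"/>
</svg>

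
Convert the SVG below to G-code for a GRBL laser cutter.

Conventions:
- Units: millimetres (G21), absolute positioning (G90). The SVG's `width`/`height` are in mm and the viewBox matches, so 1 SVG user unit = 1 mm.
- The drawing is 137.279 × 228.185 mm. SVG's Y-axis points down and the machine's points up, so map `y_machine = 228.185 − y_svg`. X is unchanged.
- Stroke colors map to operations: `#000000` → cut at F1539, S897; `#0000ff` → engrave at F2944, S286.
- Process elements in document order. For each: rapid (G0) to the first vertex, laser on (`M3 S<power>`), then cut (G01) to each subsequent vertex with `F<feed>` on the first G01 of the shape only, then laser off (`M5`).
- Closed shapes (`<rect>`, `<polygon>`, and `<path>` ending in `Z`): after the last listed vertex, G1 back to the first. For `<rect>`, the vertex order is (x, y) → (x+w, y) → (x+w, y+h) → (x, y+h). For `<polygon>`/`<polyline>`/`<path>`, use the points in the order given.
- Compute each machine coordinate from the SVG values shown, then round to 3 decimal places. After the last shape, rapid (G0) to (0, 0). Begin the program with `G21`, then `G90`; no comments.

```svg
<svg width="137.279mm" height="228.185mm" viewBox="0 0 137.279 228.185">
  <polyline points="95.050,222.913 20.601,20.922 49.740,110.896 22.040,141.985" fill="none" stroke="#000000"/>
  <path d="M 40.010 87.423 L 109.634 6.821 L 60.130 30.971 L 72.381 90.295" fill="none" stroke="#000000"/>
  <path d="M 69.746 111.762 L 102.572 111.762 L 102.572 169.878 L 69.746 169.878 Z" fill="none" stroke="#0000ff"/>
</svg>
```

viewBox `0 0 137.279 228.185` with mm width/height → 1 unit = 1 mm. Flip: y_m = 228.185 − y_svg.

**Shape 1** — `<polyline>` open polyline, stroke `#000000` → cut (S897, F1539). Machine vertices: (95.050,5.272) → (20.601,207.263) → (49.740,117.289) → (22.040,86.200). Open path.

**Shape 2** — `<path>` open polyline, stroke `#000000` → cut (S897, F1539). Machine vertices: (40.010,140.762) → (109.634,221.364) → (60.130,197.214) → (72.381,137.890). Open path.

**Shape 3** — `<path>` rectangle, stroke `#0000ff` → engrave (S286, F2944). Machine vertices: (69.746,116.423) → (102.572,116.423) → (102.572,58.307) → (69.746,58.307) → (69.746,116.423). Closed: final G1 returns to the first vertex.

G21
G90
G0 X95.050 Y5.272
M3 S897
G01 X20.601 Y207.263 F1539
G01 X49.740 Y117.289
G01 X22.040 Y86.200
M5
G0 X40.010 Y140.762
M3 S897
G01 X109.634 Y221.364 F1539
G01 X60.130 Y197.214
G01 X72.381 Y137.890
M5
G0 X69.746 Y116.423
M3 S286
G01 X102.572 Y116.423 F2944
G01 X102.572 Y58.307
G01 X69.746 Y58.307
G01 X69.746 Y116.423
M5
G0 X0.000 Y0.000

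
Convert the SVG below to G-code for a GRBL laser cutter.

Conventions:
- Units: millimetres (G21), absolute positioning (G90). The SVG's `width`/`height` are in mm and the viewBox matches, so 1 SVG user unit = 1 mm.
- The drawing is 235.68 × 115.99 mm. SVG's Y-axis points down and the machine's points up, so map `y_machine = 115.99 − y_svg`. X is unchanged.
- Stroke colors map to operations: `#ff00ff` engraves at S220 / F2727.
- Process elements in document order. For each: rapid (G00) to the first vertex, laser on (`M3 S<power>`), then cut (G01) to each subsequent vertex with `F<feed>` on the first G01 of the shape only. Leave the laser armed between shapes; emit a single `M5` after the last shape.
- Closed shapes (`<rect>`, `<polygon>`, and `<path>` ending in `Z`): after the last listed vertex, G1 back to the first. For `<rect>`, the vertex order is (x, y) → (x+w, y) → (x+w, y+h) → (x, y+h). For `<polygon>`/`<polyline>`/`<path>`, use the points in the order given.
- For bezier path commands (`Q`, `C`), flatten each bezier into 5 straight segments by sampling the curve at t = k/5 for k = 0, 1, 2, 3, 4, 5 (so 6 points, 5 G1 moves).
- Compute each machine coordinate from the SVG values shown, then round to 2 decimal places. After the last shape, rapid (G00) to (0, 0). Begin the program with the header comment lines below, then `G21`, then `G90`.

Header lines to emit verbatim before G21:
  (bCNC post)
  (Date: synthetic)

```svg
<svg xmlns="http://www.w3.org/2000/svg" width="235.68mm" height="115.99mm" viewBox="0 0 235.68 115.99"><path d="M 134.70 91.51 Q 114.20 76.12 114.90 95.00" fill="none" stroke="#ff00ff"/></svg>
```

(bCNC post)
(Date: synthetic)
G21
G90
G00 X134.70 Y24.48
M3 S220
G01 X127.35 Y29.27 F2727
G01 X121.69 Y31.31
G01 X117.73 Y30.61
G01 X115.47 Y27.17
G01 X114.90 Y20.99
M5
G00 X0.00 Y0.00

Since the viewBox matches the mm dimensions, user units are millimetres directly. The only transform is the Y-flip y_m = 115.99 − y_svg.

Shape 1 is a quadratic bezier drawn with `<path>`. Its stroke #ff00ff means engrave at S220, F2727. After flipping Y the toolpath is (134.70,24.48) → (127.35,29.27) → (121.69,31.31) → (117.73,30.61) → (115.47,27.17) → (114.90,20.99).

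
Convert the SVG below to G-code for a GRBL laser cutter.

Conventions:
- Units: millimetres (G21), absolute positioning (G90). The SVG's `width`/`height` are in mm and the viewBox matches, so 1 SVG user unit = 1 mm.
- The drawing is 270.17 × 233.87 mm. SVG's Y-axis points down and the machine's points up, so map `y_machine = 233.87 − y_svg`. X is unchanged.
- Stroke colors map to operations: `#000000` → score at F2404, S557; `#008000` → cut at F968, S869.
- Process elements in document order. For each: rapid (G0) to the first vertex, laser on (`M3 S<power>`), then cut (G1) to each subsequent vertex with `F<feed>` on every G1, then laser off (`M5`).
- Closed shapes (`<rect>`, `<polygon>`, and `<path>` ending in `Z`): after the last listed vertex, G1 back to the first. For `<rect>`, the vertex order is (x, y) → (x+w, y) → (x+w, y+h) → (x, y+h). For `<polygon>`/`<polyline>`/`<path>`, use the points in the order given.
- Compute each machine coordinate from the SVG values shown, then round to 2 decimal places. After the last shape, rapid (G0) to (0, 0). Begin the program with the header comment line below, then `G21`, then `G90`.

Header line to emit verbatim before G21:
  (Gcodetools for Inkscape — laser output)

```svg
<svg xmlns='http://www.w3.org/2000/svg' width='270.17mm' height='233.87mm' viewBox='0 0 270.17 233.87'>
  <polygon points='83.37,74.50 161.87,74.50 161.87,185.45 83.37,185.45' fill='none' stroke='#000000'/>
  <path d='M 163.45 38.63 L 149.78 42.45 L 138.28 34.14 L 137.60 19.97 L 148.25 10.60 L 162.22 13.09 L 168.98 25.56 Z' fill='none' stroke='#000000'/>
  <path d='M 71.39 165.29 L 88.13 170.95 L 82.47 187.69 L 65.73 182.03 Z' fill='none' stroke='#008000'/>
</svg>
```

1 u = 1 mm; y_m = 233.87 − y.

[1] `<polygon>` rectangle, #000000→score S557 F2404: (83.37,159.37) → (161.87,159.37) → (161.87,48.42) → (83.37,48.42) → (83.37,159.37) (closed)

[2] `<path>` regular polygon, #000000→score S557 F2404: (163.45,195.24) → (149.78,191.42) → (138.28,199.73) → (137.60,213.90) → (148.25,223.27) → (162.22,220.78) → (168.98,208.31) → (163.45,195.24) (closed)

[3] `<path>` regular polygon, #008000→cut S869 F968: (71.39,68.58) → (88.13,62.92) → (82.47,46.18) → (65.73,51.84) → (71.39,68.58) (closed)

(Gcodetools for Inkscape — laser output)
G21
G90
G0 X83.37 Y159.37
M3 S557
G1 X161.87 Y159.37 F2404
G1 X161.87 Y48.42 F2404
G1 X83.37 Y48.42 F2404
G1 X83.37 Y159.37 F2404
M5
G0 X163.45 Y195.24
M3 S557
G1 X149.78 Y191.42 F2404
G1 X138.28 Y199.73 F2404
G1 X137.60 Y213.90 F2404
G1 X148.25 Y223.27 F2404
G1 X162.22 Y220.78 F2404
G1 X168.98 Y208.31 F2404
G1 X163.45 Y195.24 F2404
M5
G0 X71.39 Y68.58
M3 S869
G1 X88.13 Y62.92 F968
G1 X82.47 Y46.18 F968
G1 X65.73 Y51.84 F968
G1 X71.39 Y68.58 F968
M5
G0 X0.00 Y0.00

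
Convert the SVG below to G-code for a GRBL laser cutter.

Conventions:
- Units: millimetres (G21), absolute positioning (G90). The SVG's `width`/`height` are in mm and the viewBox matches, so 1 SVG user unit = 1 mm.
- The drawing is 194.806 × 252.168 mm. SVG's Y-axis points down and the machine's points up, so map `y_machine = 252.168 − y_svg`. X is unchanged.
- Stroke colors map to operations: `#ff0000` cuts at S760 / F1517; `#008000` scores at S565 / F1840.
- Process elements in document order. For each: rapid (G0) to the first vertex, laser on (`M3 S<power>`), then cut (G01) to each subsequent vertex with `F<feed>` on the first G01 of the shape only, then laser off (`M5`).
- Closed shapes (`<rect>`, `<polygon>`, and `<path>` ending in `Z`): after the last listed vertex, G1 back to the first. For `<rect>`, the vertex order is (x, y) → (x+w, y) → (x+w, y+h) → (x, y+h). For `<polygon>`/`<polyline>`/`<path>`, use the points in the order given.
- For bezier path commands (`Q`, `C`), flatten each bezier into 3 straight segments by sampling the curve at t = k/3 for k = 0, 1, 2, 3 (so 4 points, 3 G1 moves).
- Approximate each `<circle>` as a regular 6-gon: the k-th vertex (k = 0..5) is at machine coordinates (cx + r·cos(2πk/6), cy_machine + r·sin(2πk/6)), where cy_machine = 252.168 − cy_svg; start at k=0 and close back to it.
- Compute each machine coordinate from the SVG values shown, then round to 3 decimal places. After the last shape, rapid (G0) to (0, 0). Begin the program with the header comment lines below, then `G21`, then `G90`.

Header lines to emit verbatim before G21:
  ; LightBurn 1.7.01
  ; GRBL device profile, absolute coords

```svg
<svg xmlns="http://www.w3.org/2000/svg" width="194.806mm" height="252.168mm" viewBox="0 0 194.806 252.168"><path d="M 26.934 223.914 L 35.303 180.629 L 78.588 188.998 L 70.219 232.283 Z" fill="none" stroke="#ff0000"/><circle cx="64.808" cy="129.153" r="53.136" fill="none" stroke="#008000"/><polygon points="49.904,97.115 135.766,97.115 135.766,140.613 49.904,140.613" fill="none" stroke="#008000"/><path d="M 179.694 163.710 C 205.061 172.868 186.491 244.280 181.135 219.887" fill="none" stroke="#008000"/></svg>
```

; LightBurn 1.7.01
; GRBL device profile, absolute coords
G21
G90
G0 X26.934 Y28.254
M3 S760
G01 X35.303 Y71.539 F1517
G01 X78.588 Y63.170
G01 X70.219 Y19.885
G01 X26.934 Y28.254
M5
G0 X117.944 Y123.015
M3 S565
G01 X91.376 Y169.032 F1840
G01 X38.240 Y169.032
G01 X11.672 Y123.015
G01 X38.240 Y76.998
G01 X91.376 Y76.998
G01 X117.944 Y123.015
M5
G0 X49.904 Y155.053
M3 S565
G01 X135.766 Y155.053 F1840
G01 X135.766 Y111.555
G01 X49.904 Y111.555
G01 X49.904 Y155.053
M5
G0 X179.694 Y88.458
M3 S565
G01 X192.532 Y64.403 F1840
G01 X188.779 Y33.969
G01 X181.135 Y32.281
M5
G0 X0.000 Y0.000

viewBox `0 0 194.806 252.168` with mm width/height → 1 unit = 1 mm. Flip: y_m = 252.168 − y_svg.

**Shape 1** — `<path>` regular polygon, stroke `#ff0000` → cut (S760, F1517). Machine vertices: (26.934,28.254) → (35.303,71.539) → (78.588,63.170) → (70.219,19.885) → (26.934,28.254). Closed: final G1 returns to the first vertex.

**Shape 2** — `<circle>` circle, stroke `#008000` → score (S565, F1840). Machine vertices: (117.944,123.015) → (91.376,169.032) → (38.240,169.032) → (11.672,123.015) → (38.240,76.998) → (91.376,76.998) → (117.944,123.015). Closed: final G1 returns to the first vertex.

**Shape 3** — `<polygon>` rectangle, stroke `#008000` → score (S565, F1840). Machine vertices: (49.904,155.053) → (135.766,155.053) → (135.766,111.555) → (49.904,111.555) → (49.904,155.053). Closed: final G1 returns to the first vertex.

**Shape 4** — `<path>` cubic bezier, stroke `#008000` → score (S565, F1840). Control points (SVG): P0=(179.694,163.710), P1=(205.061,172.868), P2=(186.491,244.280), P3=(181.135,219.887); sampled at t=k/3. Machine vertices: (179.694,88.458) → (192.532,64.403) → (188.779,33.969) → (181.135,32.281). Open path.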